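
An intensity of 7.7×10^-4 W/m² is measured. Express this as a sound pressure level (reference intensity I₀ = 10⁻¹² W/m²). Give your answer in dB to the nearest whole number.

Dividing by I₀ shifts the exponent by 12: I/I₀ = 7.7×10^8.
L = 10·(0.8865 + 8) = 88.86 dB.

89 dB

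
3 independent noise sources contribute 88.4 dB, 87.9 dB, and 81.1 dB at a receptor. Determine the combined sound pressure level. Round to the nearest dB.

For uncorrelated sources the intensities add, so convert each level to linear form, sum, and take 10·log₁₀ of the total.
Σ 10^(L/10) = 10^(88.4/10) + 10^(87.9/10) + 10^(81.1/10) = 1.437e+09.
L_total = 10·log₁₀(1.437e+09) = 91.58 dB.

92 dB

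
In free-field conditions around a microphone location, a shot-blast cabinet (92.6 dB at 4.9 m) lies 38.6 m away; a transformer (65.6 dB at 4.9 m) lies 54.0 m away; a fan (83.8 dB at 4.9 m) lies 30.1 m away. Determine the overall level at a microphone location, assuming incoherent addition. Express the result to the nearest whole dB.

First find each source's level at the receiver (point-source: −20·log₁₀(r/r_ref)), then combine on an intensity basis.
shot-blast cabinet: 92.6 − 20·log₁₀(38.6/4.9) = 92.6 − 17.93 = 74.67 dB.
transformer: 65.6 − 20·log₁₀(54.0/4.9) = 65.6 − 20.84 = 44.76 dB.
fan: 83.8 − 20·log₁₀(30.1/4.9) = 83.8 − 15.77 = 68.03 dB.
Σ 10^(L/10) = 3.571e+07 → L_total = 10·log₁₀(3.571e+07) = 75.53 dB.

76 dB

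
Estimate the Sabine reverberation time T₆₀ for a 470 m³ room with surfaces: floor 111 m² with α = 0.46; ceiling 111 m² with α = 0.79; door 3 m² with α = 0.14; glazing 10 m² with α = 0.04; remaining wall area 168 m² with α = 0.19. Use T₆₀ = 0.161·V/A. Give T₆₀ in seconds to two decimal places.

Summing Sᵢαᵢ: 111·0.46 + 111·0.79 + 3·0.14 + 10·0.04 + 168·0.19 = 171.49 m².
T₆₀ = 0.161·V/A = 0.161·470/171.49 = 0.441 s.

0.44 s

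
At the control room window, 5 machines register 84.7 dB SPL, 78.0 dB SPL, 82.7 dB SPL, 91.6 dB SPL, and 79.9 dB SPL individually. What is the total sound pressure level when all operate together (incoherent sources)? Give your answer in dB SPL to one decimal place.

93.2 dB SPL

For uncorrelated sources the intensities add, so convert each level to linear form, sum, and take 10·log₁₀ of the total.
Σ 10^(L/10) = 10^(84.7/10) + 10^(78.0/10) + 10^(82.7/10) + 10^(91.6/10) + 10^(79.9/10) = 2.088e+09.
L_total = 10·log₁₀(2.088e+09) = 93.20 dB SPL.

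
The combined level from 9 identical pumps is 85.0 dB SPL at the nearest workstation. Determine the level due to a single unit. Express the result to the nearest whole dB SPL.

75 dB SPL

Dividing the total intensity by 9 lowers the level by 10·log₁₀ 9 = 9.542 dB: L₁ = 85.0 − 9.542.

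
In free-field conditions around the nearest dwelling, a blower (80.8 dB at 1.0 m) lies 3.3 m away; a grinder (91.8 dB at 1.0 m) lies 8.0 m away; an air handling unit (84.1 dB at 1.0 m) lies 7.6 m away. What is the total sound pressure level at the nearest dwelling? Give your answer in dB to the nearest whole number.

Propagate each source to the receiver with L = L_ref − 20·log₁₀(r/r_ref), then add intensities.
blower: 80.8 − 20·log₁₀(3.3/1.0) = 80.8 − 10.37 = 70.43 dB.
grinder: 91.8 − 20·log₁₀(8.0/1.0) = 91.8 − 18.06 = 73.74 dB.
air handling unit: 84.1 − 20·log₁₀(7.6/1.0) = 84.1 − 17.62 = 66.48 dB.
Σ 10^(L/10) = 3.914e+07 → L_total = 10·log₁₀(3.914e+07) = 75.93 dB.

76 dB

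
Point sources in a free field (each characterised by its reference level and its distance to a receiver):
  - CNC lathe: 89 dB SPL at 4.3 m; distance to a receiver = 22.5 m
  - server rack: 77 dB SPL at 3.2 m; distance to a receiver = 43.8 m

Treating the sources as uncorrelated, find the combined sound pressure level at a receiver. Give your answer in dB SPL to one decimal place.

74.7 dB SPL

Apply inverse-square spreading to bring every level to the receiver, then sum 10^(L/10).
CNC lathe: 89 − 20·log₁₀(22.5/4.3) = 89 − 14.37 = 74.63 dB SPL.
server rack: 77 − 20·log₁₀(43.8/3.2) = 77 − 22.73 = 54.27 dB SPL.
Σ 10^(L/10) = 2.928e+07 → L_total = 10·log₁₀(2.928e+07) = 74.67 dB SPL.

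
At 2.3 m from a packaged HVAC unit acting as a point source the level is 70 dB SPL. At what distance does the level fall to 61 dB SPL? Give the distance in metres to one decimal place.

6.5 m

Point-source spreading drops the level by 20·log₁₀(r₂/r₁); inverting, r₂/r₁ = 10^(ΔL/20).
r₂ = 2.3·10^((70−61)/20) = 2.3·10^(9.0/20) = 6.48 m.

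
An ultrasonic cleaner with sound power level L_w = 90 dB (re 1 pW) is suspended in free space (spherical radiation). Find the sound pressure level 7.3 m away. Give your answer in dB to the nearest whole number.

62 dB

The power spreads over a sphere of area 4π·r², so L_p = L_w − 10·log₁₀(4π·r²).
4π·r² = 669.7 m², 10·log₁₀ of that is 28.259 dB.
L_p = 90 − 28.259 = 61.74 dB.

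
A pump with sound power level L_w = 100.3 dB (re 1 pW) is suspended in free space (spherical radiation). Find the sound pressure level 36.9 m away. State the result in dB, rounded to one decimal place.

58.0 dB

L_p = L_w − 10·log₁₀(4π·r²) with r = 36.9 m.
4π·r² = 1.711e+04 m², 10·log₁₀ of that is 42.333 dB.
L_p = 100.3 − 42.333 = 57.97 dB.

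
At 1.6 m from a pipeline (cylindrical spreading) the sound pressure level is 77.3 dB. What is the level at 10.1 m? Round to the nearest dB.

69 dB

Line-source attenuation: ΔL = 10·log₁₀(r₂/r₁) = 10·log₁₀(10.1/1.6) = 8.002 dB.
L₂ = 77.3 − 10·log₁₀(10.1/1.6) = 77.3 − 8.002 = 69.30 dB.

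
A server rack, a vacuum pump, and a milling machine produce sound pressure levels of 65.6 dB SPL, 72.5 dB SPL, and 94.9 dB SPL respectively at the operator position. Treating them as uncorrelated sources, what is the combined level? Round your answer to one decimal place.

94.9 dB SPL

For uncorrelated sources the intensities add, so convert each level to linear form, sum, and take 10·log₁₀ of the total.
Σ 10^(L/10) = 10^(65.6/10) + 10^(72.5/10) + 10^(94.9/10) = 3.112e+09.
L_total = 10·log₁₀(3.112e+09) = 94.93 dB SPL.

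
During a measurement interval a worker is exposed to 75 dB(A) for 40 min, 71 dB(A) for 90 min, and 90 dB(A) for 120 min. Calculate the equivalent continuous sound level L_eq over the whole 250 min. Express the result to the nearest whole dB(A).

L_eq = 10·log₁₀[(1/T)·Σ tᵢ·10^(Lᵢ/10)] with T = 250 min.
Σ tᵢ·10^(Lᵢ/10) = 40·10^(75/10) + 90·10^(71/10) + 120·10^(90/10) = 1.224e+11.
L_eq = 10·log₁₀(1.224e+11/250) = 86.90 dB(A).

87 dB(A)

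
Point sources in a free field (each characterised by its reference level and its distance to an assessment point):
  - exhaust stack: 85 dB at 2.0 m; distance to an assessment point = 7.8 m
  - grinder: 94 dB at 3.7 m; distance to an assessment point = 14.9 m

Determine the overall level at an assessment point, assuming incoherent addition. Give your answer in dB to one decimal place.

Apply inverse-square spreading to bring every level to the receiver, then sum 10^(L/10).
exhaust stack: 85 − 20·log₁₀(7.8/2.0) = 85 − 11.82 = 73.18 dB.
grinder: 94 − 20·log₁₀(14.9/3.7) = 94 − 12.10 = 81.90 dB.
Σ 10^(L/10) = 1.757e+08 → L_total = 10·log₁₀(1.757e+08) = 82.45 dB.

82.4 dB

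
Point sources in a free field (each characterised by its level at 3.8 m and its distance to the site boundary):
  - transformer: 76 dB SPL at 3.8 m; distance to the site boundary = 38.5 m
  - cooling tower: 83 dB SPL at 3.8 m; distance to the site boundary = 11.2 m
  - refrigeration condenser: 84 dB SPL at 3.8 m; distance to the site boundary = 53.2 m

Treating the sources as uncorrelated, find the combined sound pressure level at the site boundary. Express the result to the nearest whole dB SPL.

First find each source's level at the receiver (point-source: −20·log₁₀(r/r_ref)), then combine on an intensity basis.
transformer: 76 − 20·log₁₀(38.5/3.8) = 76 − 20.11 = 55.89 dB SPL.
cooling tower: 83 − 20·log₁₀(11.2/3.8) = 83 − 9.39 = 73.61 dB SPL.
refrigeration condenser: 84 − 20·log₁₀(53.2/3.8) = 84 − 22.92 = 61.08 dB SPL.
Σ 10^(L/10) = 2.464e+07 → L_total = 10·log₁₀(2.464e+07) = 73.92 dB SPL.

74 dB SPL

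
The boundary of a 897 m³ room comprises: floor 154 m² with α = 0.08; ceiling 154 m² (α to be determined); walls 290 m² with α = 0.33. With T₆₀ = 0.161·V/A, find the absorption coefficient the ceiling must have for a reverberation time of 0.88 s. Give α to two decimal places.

Required total absorption A = 0.161·897/0.88 = 164.11 m².
Absorption from the other surfaces = 154·0.08 + 290·0.33 = 108.02 m², so the ceiling must supply 56.09 m² over 154 m².
α = 56.09/154 = 0.364.

0.36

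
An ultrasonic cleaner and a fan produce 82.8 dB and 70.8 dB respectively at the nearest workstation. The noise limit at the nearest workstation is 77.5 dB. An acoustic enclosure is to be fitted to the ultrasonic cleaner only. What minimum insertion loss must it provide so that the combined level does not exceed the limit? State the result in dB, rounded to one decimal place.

6.3 dB

Everything except the ultrasonic cleaner sums to 10^(70.8/10) = 1.202e+07 in linear terms, 70.80 dB.
To meet 77.5 dB overall, the treated ultrasonic cleaner may contribute at most 10^(77.5/10) − 1.202e+07 = 4.421e+07, i.e. 76.46 dB.
Required insertion loss = 82.8 − 76.46 = 6.34 dB.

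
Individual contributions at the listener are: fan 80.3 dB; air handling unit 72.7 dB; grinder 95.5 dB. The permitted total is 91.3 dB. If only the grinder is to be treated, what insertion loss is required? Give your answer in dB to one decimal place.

4.6 dB

Everything except the grinder sums to 10^(80.3/10) + 10^(72.7/10) = 1.258e+08 in linear terms, 81.00 dB.
The limit corresponds to 10^(91.3/10) = 1.349e+09; subtracting the fixed part leaves 1.223e+09 for the grinder, i.e. 90.87 dB.
So the grinder must be reduced from 95.5 to 90.87 dB: IL = 4.63 dB.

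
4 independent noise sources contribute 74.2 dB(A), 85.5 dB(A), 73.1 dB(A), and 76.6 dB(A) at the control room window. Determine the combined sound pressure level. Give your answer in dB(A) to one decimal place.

86.5 dB(A)

Incoherent sources combine by intensity addition: L_total = 10·log₁₀(Σ 10^(L_i/10)).
Σ 10^(L/10) = 10^(74.2/10) + 10^(85.5/10) + 10^(73.1/10) + 10^(76.6/10) = 4.472e+08.
L_total = 10·log₁₀(4.472e+08) = 86.51 dB(A).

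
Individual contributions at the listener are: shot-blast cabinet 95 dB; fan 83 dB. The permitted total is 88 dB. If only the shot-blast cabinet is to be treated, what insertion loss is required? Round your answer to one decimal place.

8.7 dB

Everything except the shot-blast cabinet sums to 10^(83/10) = 1.995e+08 in linear terms, 83.00 dB.
The limit corresponds to 10^(88/10) = 6.310e+08; subtracting the fixed part leaves 4.314e+08 for the shot-blast cabinet, i.e. 86.35 dB.
So the shot-blast cabinet must be reduced from 95 to 86.35 dB: IL = 8.65 dB.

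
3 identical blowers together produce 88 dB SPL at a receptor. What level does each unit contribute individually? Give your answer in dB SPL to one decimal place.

For N identical incoherent sources L_total = L₁ + 10·log₁₀ N, so L₁ = 88 − 10·log₁₀(3) = 88 − 4.771.

83.2 dB SPL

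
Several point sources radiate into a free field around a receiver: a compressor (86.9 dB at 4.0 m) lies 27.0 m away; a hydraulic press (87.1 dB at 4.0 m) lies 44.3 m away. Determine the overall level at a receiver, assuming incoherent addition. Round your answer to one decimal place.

Propagate each source to the receiver with L = L_ref − 20·log₁₀(r/r_ref), then add intensities.
compressor: 86.9 − 20·log₁₀(27.0/4.0) = 86.9 − 16.59 = 70.31 dB.
hydraulic press: 87.1 − 20·log₁₀(44.3/4.0) = 87.1 − 20.89 = 66.21 dB.
Σ 10^(L/10) = 1.493e+07 → L_total = 10·log₁₀(1.493e+07) = 71.74 dB.

71.7 dB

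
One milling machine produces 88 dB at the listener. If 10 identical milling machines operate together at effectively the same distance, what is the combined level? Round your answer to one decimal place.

98.0 dB

With 10 equal, uncorrelated contributions the intensity is 10× that of one unit, giving a rise of 10·log₁₀ 10.
L_total = 88 + 10·log₁₀(10) = 88 + 10.000 = 98.00 dB.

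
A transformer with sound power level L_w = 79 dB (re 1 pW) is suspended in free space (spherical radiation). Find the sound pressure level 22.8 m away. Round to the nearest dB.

41 dB

L_p = L_w − 10·log₁₀(4π·r²) with r = 22.8 m.
4π·r² = 6533 m², 10·log₁₀ of that is 38.151 dB.
L_p = 79 − 38.151 = 40.85 dB.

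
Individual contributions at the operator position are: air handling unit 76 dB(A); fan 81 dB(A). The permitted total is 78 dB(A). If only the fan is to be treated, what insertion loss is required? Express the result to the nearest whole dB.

7 dB

Fixed contribution from the other source: Σ 10^(L/10) = 10^(76/10) = 3.981e+07 (76.00 dB(A)).
The limit corresponds to 10^(78/10) = 6.310e+07; subtracting the fixed part leaves 2.329e+07 for the fan, i.e. 73.67 dB(A).
Required insertion loss = 81 − 73.67 = 7.33 dB.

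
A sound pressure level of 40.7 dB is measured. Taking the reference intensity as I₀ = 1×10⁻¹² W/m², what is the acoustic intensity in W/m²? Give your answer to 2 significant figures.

L = 10·log₁₀(I/I₀) ⇒ I = I₀·10^(L/10) = 10⁻¹² × 10^4.07.

1.2e-08 W/m²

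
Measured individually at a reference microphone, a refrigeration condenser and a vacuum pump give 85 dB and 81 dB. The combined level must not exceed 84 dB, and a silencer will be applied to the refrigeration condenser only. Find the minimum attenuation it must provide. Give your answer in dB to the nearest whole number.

4 dB

Fixed contribution from the other source: Σ 10^(L/10) = 10^(81/10) = 1.259e+08 (81.00 dB).
The limit corresponds to 10^(84/10) = 2.512e+08; subtracting the fixed part leaves 1.253e+08 for the refrigeration condenser, i.e. 80.98 dB.
So the refrigeration condenser must be reduced from 85 to 80.98 dB: IL = 4.02 dB.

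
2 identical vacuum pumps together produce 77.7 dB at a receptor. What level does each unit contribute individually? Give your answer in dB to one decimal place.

74.7 dB

For N identical incoherent sources L_total = L₁ + 10·log₁₀ N, so L₁ = 77.7 − 10·log₁₀(2) = 77.7 − 3.010.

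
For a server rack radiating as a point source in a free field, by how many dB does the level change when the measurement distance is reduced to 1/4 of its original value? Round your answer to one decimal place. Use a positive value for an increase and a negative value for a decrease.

A point source loses 6 dB per doubling of distance; generally ΔL = −20·log₁₀(r₂/r₁).
ΔL = −20·log₁₀(0.25) = +12.04 dB.

+12.0 dB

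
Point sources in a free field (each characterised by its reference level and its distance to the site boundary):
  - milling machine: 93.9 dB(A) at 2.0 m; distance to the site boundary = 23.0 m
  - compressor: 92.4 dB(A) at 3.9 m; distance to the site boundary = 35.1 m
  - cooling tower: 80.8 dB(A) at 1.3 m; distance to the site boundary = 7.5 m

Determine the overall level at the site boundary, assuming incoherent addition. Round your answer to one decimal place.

76.4 dB(A)

Apply inverse-square spreading to bring every level to the receiver, then sum 10^(L/10).
milling machine: 93.9 − 20·log₁₀(23.0/2.0) = 93.9 − 21.21 = 72.69 dB(A).
compressor: 92.4 − 20·log₁₀(35.1/3.9) = 92.4 − 19.08 = 73.32 dB(A).
cooling tower: 80.8 − 20·log₁₀(7.5/1.3) = 80.8 − 15.22 = 65.58 dB(A).
Σ 10^(L/10) = 4.363e+07 → L_total = 10·log₁₀(4.363e+07) = 76.40 dB(A).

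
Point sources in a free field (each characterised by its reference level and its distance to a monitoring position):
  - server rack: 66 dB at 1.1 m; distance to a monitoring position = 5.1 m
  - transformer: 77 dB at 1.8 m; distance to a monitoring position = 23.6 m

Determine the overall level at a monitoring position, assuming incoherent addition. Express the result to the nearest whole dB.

57 dB

First find each source's level at the receiver (point-source: −20·log₁₀(r/r_ref)), then combine on an intensity basis.
server rack: 66 − 20·log₁₀(5.1/1.1) = 66 − 13.32 = 52.68 dB.
transformer: 77 − 20·log₁₀(23.6/1.8) = 77 − 22.35 = 54.65 dB.
Σ 10^(L/10) = 4.768e+05 → L_total = 10·log₁₀(4.768e+05) = 56.78 dB.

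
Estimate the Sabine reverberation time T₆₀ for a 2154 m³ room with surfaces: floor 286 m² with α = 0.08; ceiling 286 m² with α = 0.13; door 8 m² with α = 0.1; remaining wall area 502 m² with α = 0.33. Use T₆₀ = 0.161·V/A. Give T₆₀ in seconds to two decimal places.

Total absorption A = 286·0.08 + 286·0.13 + 8·0.1 + 502·0.33 = 226.52 m² sabins.
T₆₀ = 0.161 × 2154 / 226.52 = 1.531 s.

1.53 s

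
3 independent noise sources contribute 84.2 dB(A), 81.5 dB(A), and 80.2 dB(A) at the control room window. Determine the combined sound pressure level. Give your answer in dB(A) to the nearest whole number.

87 dB(A)

For uncorrelated sources the intensities add, so convert each level to linear form, sum, and take 10·log₁₀ of the total.
Σ 10^(L/10) = 10^(84.2/10) + 10^(81.5/10) + 10^(80.2/10) = 5.090e+08.
L_total = 10·log₁₀(5.090e+08) = 87.07 dB(A).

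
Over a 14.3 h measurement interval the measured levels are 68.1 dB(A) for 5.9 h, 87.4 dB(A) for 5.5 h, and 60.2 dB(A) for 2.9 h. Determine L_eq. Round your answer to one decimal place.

83.3 dB(A)

L_eq = 10·log₁₀[(1/T)·Σ tᵢ·10^(Lᵢ/10)] with T = 14.3 h.
Σ tᵢ·10^(Lᵢ/10) = 5.9·10^(68.1/10) + 5.5·10^(87.4/10) + 2.9·10^(60.2/10) = 3.064e+09.
L_eq = 10·log₁₀(3.064e+09/14.3) = 83.31 dB(A).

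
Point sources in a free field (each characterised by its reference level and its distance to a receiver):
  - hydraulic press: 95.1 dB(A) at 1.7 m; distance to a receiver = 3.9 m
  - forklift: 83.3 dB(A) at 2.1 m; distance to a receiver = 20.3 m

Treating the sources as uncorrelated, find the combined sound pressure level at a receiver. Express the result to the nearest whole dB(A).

Apply inverse-square spreading to bring every level to the receiver, then sum 10^(L/10).
hydraulic press: 95.1 − 20·log₁₀(3.9/1.7) = 95.1 − 7.21 = 87.89 dB(A).
forklift: 83.3 − 20·log₁₀(20.3/2.1) = 83.3 − 19.71 = 63.59 dB(A).
Σ 10^(L/10) = 6.171e+08 → L_total = 10·log₁₀(6.171e+08) = 87.90 dB(A).

88 dB(A)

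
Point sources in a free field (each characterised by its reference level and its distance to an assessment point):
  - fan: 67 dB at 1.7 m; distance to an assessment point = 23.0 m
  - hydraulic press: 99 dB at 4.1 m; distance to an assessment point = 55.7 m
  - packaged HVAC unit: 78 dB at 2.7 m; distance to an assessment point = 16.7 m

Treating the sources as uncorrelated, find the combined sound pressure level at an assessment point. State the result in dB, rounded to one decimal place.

76.5 dB

Apply inverse-square spreading to bring every level to the receiver, then sum 10^(L/10).
fan: 67 − 20·log₁₀(23.0/1.7) = 67 − 22.63 = 44.37 dB.
hydraulic press: 99 − 20·log₁₀(55.7/4.1) = 99 − 22.66 = 76.34 dB.
packaged HVAC unit: 78 − 20·log₁₀(16.7/2.7) = 78 − 15.83 = 62.17 dB.
Σ 10^(L/10) = 4.472e+07 → L_total = 10·log₁₀(4.472e+07) = 76.50 dB.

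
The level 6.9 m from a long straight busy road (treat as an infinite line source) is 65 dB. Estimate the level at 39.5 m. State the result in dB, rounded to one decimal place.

57.4 dB

For a line source, L₂ = L₁ − 10·log₁₀(r₂/r₁).
L₂ = 65 − 10·log₁₀(39.5/6.9) = 65 − 7.577 = 57.42 dB.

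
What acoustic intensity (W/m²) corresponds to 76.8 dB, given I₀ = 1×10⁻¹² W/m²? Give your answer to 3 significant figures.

4.79e-05 W/m²

L = 10·log₁₀(I/I₀) ⇒ I = I₀·10^(L/10) = 10⁻¹² × 10^7.68.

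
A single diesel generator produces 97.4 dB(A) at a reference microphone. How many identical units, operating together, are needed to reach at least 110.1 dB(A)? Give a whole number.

19

Need L₁ + 10·log₁₀ N ≥ 110.1, i.e. log₁₀ N ≥ 1.27.
N ≥ 10^(12.7/10) = 18.621, so N = 19.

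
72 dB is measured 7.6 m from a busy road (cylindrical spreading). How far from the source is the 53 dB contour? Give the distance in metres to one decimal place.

For a line source L₁ − L₂ = 10·log₁₀(r₂/r₁), so r₂ = r₁·10^((L₁−L₂)/10).
r₂ = 7.6·10^((72−53)/10) = 7.6·10^(19.0/10) = 603.69 m.

603.7 m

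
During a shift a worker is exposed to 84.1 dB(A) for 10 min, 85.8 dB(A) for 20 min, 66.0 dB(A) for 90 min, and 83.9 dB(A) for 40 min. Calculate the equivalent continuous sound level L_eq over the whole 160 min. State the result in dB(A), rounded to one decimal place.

The energy average is taken in the linear domain: L_eq = 10·log₁₀[(Σ tᵢ·10^(Lᵢ/10))/T], T = 160 min.
Σ tᵢ·10^(Lᵢ/10) = 10·10^(84.1/10) + 20·10^(85.8/10) + 90·10^(66.0/10) + 40·10^(83.9/10) = 2.035e+10.
L_eq = 10·log₁₀(2.035e+10/160) = 81.04 dB(A).

81.0 dB(A)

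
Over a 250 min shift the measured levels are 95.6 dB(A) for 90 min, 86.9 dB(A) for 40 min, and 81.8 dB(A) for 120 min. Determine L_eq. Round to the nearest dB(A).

92 dB(A)

Weight each interval's intensity by its duration and average over T = 250 min:
Σ tᵢ·10^(Lᵢ/10) = 90·10^(95.6/10) + 40·10^(86.9/10) + 120·10^(81.8/10) = 3.645e+11.
L_eq = 10·log₁₀(3.645e+11/250) = 91.64 dB(A).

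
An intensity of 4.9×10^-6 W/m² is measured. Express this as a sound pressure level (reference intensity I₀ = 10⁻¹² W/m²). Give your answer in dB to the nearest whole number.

I/I₀ = 4.9×10^-6/10⁻¹² = 4.9×10^6, and L = 10·log₁₀(I/I₀).
L = 10·(0.6902 + 6) = 66.90 dB.

67 dB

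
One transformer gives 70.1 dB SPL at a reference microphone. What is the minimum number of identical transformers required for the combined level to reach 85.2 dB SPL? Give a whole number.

33

Need L₁ + 10·log₁₀ N ≥ 85.2, i.e. log₁₀ N ≥ 1.51.
N ≥ 10^(15.1/10) = 32.359, so N = 33.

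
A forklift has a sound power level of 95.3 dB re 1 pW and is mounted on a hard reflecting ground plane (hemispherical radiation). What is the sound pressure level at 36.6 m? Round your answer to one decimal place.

L_p = L_w − 10·log₁₀(2π·r²) with r = 36.6 m.
2π·r² = 8417 m², 10·log₁₀ of that is 39.251 dB.
L_p = 95.3 − 39.251 = 56.05 dB.

56.0 dB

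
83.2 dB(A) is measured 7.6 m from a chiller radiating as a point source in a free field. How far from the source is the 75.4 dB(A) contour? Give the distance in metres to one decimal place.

18.7 m

The 7.8 dB drop corresponds to a distance ratio of 10^(7.8/20) for a point source.
r₂ = 7.6·10^((83.2−75.4)/20) = 7.6·10^(7.8/20) = 18.66 m.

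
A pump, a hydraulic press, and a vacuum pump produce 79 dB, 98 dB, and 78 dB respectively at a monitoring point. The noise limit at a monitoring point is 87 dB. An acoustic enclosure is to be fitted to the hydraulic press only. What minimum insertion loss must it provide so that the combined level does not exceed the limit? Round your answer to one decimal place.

Everything except the hydraulic press sums to 10^(79/10) + 10^(78/10) = 1.425e+08 in linear terms, 81.54 dB.
To meet 87 dB overall, the treated hydraulic press may contribute at most 10^(87/10) − 1.425e+08 = 3.587e+08, i.e. 85.55 dB.
Required insertion loss = 98 − 85.55 = 12.45 dB.

12.5 dB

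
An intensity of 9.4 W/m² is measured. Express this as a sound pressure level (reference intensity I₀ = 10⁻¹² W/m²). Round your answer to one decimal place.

I/I₀ = 9.4/10⁻¹² = 9.4×10^12, and L = 10·log₁₀(I/I₀).
L = 10·(0.9731 + 12) = 129.73 dB.

129.7 dB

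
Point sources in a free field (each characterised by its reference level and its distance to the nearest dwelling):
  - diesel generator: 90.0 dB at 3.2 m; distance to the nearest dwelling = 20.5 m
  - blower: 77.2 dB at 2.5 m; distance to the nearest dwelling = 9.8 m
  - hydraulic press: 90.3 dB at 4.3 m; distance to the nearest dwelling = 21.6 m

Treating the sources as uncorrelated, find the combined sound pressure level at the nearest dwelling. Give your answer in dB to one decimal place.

78.5 dB

Apply inverse-square spreading to bring every level to the receiver, then sum 10^(L/10).
diesel generator: 90.0 − 20·log₁₀(20.5/3.2) = 90.0 − 16.13 = 73.87 dB.
blower: 77.2 − 20·log₁₀(9.8/2.5) = 77.2 − 11.87 = 65.33 dB.
hydraulic press: 90.3 − 20·log₁₀(21.6/4.3) = 90.3 − 14.02 = 76.28 dB.
Σ 10^(L/10) = 7.025e+07 → L_total = 10·log₁₀(7.025e+07) = 78.47 dB.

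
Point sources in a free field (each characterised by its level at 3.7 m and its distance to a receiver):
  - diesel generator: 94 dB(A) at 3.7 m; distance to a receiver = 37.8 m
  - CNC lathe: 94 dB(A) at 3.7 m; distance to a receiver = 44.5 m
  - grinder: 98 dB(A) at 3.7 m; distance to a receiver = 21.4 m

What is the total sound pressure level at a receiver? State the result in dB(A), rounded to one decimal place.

Propagate each source to the receiver with L = L_ref − 20·log₁₀(r/r_ref), then add intensities.
diesel generator: 94 − 20·log₁₀(37.8/3.7) = 94 − 20.19 = 73.81 dB(A).
CNC lathe: 94 − 20·log₁₀(44.5/3.7) = 94 − 21.60 = 72.40 dB(A).
grinder: 98 − 20·log₁₀(21.4/3.7) = 98 − 15.24 = 82.76 dB(A).
Σ 10^(L/10) = 2.300e+08 → L_total = 10·log₁₀(2.300e+08) = 83.62 dB(A).

83.6 dB(A)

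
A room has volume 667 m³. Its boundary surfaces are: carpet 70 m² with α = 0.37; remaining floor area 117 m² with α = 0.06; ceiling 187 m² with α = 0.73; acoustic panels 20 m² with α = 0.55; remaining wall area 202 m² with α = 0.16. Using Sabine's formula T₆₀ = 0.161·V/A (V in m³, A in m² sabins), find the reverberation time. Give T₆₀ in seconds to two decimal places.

0.50 s

A = Σ Sᵢαᵢ = 70·0.37 + 117·0.06 + 187·0.73 + 20·0.55 + 202·0.16 = 212.75 m².
T₆₀ = 0.161·V/A = 0.161·667/212.75 = 0.505 s.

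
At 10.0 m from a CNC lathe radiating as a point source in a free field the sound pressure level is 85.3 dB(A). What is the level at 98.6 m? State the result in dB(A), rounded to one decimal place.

65.4 dB(A)

For a point source, L₂ = L₁ − 20·log₁₀(r₂/r₁).
L₂ = 85.3 − 20·log₁₀(98.6/10.0) = 85.3 − 19.878 = 65.42 dB(A).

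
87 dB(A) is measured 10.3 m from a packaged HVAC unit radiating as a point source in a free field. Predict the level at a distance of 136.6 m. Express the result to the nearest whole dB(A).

For a point source, L₂ = L₁ − 20·log₁₀(r₂/r₁).
L₂ = 87 − 20·log₁₀(136.6/10.3) = 87 − 22.452 = 64.55 dB(A).

65 dB(A)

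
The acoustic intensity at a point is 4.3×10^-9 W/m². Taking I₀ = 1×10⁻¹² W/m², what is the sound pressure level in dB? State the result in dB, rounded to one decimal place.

L = 10·log₁₀(I/I₀) = 10·log₁₀(4.3×10^-9/10⁻¹²) = 10·log₁₀(4.3×10^3).
L = 10·(0.6335 + 3) = 36.33 dB.

36.3 dB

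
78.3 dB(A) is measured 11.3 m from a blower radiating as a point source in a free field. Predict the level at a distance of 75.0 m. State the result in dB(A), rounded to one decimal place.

61.9 dB(A)

Point-source attenuation: ΔL = 20·log₁₀(r₂/r₁) = 20·log₁₀(75.0/11.3) = 16.440 dB.
L₂ = 78.3 − 20·log₁₀(75.0/11.3) = 78.3 − 16.440 = 61.86 dB(A).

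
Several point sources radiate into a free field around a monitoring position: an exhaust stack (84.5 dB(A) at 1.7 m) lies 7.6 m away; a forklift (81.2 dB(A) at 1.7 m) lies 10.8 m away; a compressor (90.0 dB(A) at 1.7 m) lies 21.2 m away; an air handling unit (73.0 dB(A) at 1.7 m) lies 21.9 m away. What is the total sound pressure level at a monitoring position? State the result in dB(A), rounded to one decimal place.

Apply inverse-square spreading to bring every level to the receiver, then sum 10^(L/10).
exhaust stack: 84.5 − 20·log₁₀(7.6/1.7) = 84.5 − 13.01 = 71.49 dB(A).
forklift: 81.2 − 20·log₁₀(10.8/1.7) = 81.2 − 16.06 = 65.14 dB(A).
compressor: 90.0 − 20·log₁₀(21.2/1.7) = 90.0 − 21.92 = 68.08 dB(A).
air handling unit: 73.0 − 20·log₁₀(21.9/1.7) = 73.0 − 22.20 = 50.80 dB(A).
Σ 10^(L/10) = 2.392e+07 → L_total = 10·log₁₀(2.392e+07) = 73.79 dB(A).

73.8 dB(A)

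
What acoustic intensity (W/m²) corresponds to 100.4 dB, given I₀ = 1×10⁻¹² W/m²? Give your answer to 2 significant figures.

L = 10·log₁₀(I/I₀) ⇒ I = I₀·10^(L/10) = 10⁻¹² × 10^10.04.

0.011 W/m²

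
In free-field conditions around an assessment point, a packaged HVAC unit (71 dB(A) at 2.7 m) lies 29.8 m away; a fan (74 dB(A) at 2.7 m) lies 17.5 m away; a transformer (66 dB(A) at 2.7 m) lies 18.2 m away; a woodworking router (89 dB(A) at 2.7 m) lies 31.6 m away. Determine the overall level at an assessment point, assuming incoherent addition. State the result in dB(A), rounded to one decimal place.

First find each source's level at the receiver (point-source: −20·log₁₀(r/r_ref)), then combine on an intensity basis.
packaged HVAC unit: 71 − 20·log₁₀(29.8/2.7) = 71 − 20.86 = 50.14 dB(A).
fan: 74 − 20·log₁₀(17.5/2.7) = 74 − 16.23 = 57.77 dB(A).
transformer: 66 − 20·log₁₀(18.2/2.7) = 66 − 16.57 = 49.43 dB(A).
woodworking router: 89 − 20·log₁₀(31.6/2.7) = 89 − 21.37 = 67.63 dB(A).
Σ 10^(L/10) = 6.588e+06 → L_total = 10·log₁₀(6.588e+06) = 68.19 dB(A).

68.2 dB(A)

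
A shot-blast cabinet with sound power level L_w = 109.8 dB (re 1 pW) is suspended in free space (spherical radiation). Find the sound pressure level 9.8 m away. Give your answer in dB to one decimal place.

Free-field spherical radiation: L_p = L_w − 10·log₁₀(4π·r²), r = 9.8 m.
4π·r² = 1207 m², 10·log₁₀ of that is 30.817 dB.
L_p = 109.8 − 30.817 = 78.98 dB.

79.0 dB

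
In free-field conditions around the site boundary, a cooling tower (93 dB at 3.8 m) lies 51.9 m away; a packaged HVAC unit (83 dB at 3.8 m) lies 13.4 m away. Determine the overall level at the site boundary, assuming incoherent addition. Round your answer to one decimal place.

74.3 dB

Apply inverse-square spreading to bring every level to the receiver, then sum 10^(L/10).
cooling tower: 93 − 20·log₁₀(51.9/3.8) = 93 − 22.71 = 70.29 dB.
packaged HVAC unit: 83 − 20·log₁₀(13.4/3.8) = 83 − 10.95 = 72.05 dB.
Σ 10^(L/10) = 2.674e+07 → L_total = 10·log₁₀(2.674e+07) = 74.27 dB.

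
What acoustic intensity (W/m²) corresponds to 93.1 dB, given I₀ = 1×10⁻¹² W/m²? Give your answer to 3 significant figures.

0.00204 W/m²

L = 10·log₁₀(I/I₀) ⇒ I = I₀·10^(L/10) = 10⁻¹² × 10^9.31.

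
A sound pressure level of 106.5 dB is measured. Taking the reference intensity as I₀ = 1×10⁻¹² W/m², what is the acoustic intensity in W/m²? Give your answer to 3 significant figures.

0.0447 W/m²

I/I₀ = 10^(106.5/10) = 4.467e+10, so I = 4.467e+10 × 10⁻¹² W/m².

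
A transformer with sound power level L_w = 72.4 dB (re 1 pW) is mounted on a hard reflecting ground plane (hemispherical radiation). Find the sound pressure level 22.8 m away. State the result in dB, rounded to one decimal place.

L_p = L_w − 10·log₁₀(2π·r²) with r = 22.8 m.
2π·r² = 3266 m², 10·log₁₀ of that is 35.140 dB.
L_p = 72.4 − 35.140 = 37.26 dB.

37.3 dB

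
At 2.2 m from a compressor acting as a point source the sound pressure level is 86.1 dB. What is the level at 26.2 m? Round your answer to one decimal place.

64.6 dB

Point-source attenuation: ΔL = 20·log₁₀(r₂/r₁) = 20·log₁₀(26.2/2.2) = 21.518 dB.
L₂ = 86.1 − 20·log₁₀(26.2/2.2) = 86.1 − 21.518 = 64.58 dB.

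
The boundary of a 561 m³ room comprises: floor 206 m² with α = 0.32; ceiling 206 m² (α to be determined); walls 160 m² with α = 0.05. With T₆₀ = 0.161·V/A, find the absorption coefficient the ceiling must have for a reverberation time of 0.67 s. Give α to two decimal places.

0.30

A = 0.161·V/T₆₀ = 0.161·561/0.67 = 134.81 m² sabins.
Absorption from the other surfaces = 206·0.32 + 160·0.05 = 73.92 m², so the ceiling must supply 60.89 m² over 206 m².
α = 60.89/206 = 0.296.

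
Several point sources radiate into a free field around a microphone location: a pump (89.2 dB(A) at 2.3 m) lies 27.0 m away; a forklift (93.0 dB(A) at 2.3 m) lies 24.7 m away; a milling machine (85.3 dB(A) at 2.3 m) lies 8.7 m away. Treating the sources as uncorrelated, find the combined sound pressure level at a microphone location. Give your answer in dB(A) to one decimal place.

76.7 dB(A)

Apply inverse-square spreading to bring every level to the receiver, then sum 10^(L/10).
pump: 89.2 − 20·log₁₀(27.0/2.3) = 89.2 − 21.39 = 67.81 dB(A).
forklift: 93.0 − 20·log₁₀(24.7/2.3) = 93.0 − 20.62 = 72.38 dB(A).
milling machine: 85.3 − 20·log₁₀(8.7/2.3) = 85.3 − 11.56 = 73.74 dB(A).
Σ 10^(L/10) = 4.702e+07 → L_total = 10·log₁₀(4.702e+07) = 76.72 dB(A).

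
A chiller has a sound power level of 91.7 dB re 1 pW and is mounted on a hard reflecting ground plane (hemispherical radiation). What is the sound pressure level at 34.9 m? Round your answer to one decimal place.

52.9 dB

Free-field hemispherical radiation: L_p = L_w − 10·log₁₀(2π·r²), r = 34.9 m.
2π·r² = 7653 m², 10·log₁₀ of that is 38.838 dB.
L_p = 91.7 − 38.838 = 52.86 dB.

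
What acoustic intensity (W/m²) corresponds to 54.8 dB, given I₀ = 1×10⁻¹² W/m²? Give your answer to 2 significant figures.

3.0e-07 W/m²

I/I₀ = 10^(54.8/10) = 3.02e+05, so I = 3.02e+05 × 10⁻¹² W/m².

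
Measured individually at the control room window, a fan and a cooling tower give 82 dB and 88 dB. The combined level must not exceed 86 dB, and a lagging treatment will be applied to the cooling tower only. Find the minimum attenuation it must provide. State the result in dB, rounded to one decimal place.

Fixed contribution from the other source: Σ 10^(L/10) = 10^(82/10) = 1.585e+08 (82.00 dB).
To meet 86 dB overall, the treated cooling tower may contribute at most 10^(86/10) − 1.585e+08 = 2.396e+08, i.e. 83.80 dB.
Required insertion loss = 88 − 83.80 = 4.20 dB.

4.2 dB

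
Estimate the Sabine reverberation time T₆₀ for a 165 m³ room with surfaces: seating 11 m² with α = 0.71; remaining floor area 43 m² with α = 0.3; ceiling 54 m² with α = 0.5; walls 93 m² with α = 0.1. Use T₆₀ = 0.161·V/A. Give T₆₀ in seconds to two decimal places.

0.47 s

Total absorption A = 11·0.71 + 43·0.3 + 54·0.5 + 93·0.1 = 57.01 m² sabins.
T₆₀ = 0.161 × 165 / 57.01 = 0.466 s.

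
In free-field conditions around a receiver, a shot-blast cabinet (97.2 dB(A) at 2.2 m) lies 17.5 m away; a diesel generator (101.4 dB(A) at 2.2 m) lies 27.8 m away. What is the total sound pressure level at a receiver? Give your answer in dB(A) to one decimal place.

Apply inverse-square spreading to bring every level to the receiver, then sum 10^(L/10).
shot-blast cabinet: 97.2 − 20·log₁₀(17.5/2.2) = 97.2 − 18.01 = 79.19 dB(A).
diesel generator: 101.4 − 20·log₁₀(27.8/2.2) = 101.4 − 22.03 = 79.37 dB(A).
Σ 10^(L/10) = 1.694e+08 → L_total = 10·log₁₀(1.694e+08) = 82.29 dB(A).

82.3 dB(A)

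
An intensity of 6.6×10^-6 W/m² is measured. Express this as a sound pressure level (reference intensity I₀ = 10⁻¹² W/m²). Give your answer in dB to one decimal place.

I/I₀ = 6.6×10^-6/10⁻¹² = 6.6×10^6, and L = 10·log₁₀(I/I₀).
L = 10·(0.8195 + 6) = 68.20 dB.

68.2 dB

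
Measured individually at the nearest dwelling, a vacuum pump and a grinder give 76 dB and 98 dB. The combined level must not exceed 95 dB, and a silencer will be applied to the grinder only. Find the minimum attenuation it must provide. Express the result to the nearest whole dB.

The untreated sources together contribute 10^(76/10) = 3.981e+07, i.e. 76.00 dB.
The limit corresponds to 10^(95/10) = 3.162e+09; subtracting the fixed part leaves 3.122e+09 for the grinder, i.e. 94.94 dB.
So the grinder must be reduced from 98 to 94.94 dB: IL = 3.06 dB.

3 dB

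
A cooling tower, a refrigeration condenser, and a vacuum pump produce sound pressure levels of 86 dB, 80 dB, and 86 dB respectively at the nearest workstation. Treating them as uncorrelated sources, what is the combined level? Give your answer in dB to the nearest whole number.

90 dB

Incoherent sources combine by intensity addition: L_total = 10·log₁₀(Σ 10^(L_i/10)).
Σ 10^(L/10) = 10^(86/10) + 10^(80/10) + 10^(86/10) = 8.962e+08.
L_total = 10·log₁₀(8.962e+08) = 89.52 dB.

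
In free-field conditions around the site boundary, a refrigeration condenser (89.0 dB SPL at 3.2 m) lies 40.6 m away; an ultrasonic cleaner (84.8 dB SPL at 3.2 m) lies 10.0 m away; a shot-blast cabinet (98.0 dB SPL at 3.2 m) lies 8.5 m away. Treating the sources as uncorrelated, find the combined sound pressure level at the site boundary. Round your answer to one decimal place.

89.7 dB SPL

Apply inverse-square spreading to bring every level to the receiver, then sum 10^(L/10).
refrigeration condenser: 89.0 − 20·log₁₀(40.6/3.2) = 89.0 − 22.07 = 66.93 dB SPL.
ultrasonic cleaner: 84.8 − 20·log₁₀(10.0/3.2) = 84.8 − 9.90 = 74.90 dB SPL.
shot-blast cabinet: 98.0 − 20·log₁₀(8.5/3.2) = 98.0 − 8.49 = 89.51 dB SPL.
Σ 10^(L/10) = 9.301e+08 → L_total = 10·log₁₀(9.301e+08) = 89.69 dB SPL.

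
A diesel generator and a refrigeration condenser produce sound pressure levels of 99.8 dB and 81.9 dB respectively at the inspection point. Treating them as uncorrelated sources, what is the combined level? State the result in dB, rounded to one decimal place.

99.9 dB

Incoherent sources combine by intensity addition: L_total = 10·log₁₀(Σ 10^(L_i/10)).
Σ 10^(L/10) = 10^(99.8/10) + 10^(81.9/10) = 9.705e+09.
L_total = 10·log₁₀(9.705e+09) = 99.87 dB.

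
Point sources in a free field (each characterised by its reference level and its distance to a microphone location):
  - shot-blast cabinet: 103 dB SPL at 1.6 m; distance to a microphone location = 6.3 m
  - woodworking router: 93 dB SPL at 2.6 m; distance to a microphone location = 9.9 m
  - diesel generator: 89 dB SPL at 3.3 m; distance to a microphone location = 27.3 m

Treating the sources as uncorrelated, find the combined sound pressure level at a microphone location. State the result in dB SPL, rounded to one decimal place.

Apply inverse-square spreading to bring every level to the receiver, then sum 10^(L/10).
shot-blast cabinet: 103 − 20·log₁₀(6.3/1.6) = 103 − 11.90 = 91.10 dB SPL.
woodworking router: 93 − 20·log₁₀(9.9/2.6) = 93 − 11.61 = 81.39 dB SPL.
diesel generator: 89 − 20·log₁₀(27.3/3.3) = 89 − 18.35 = 70.65 dB SPL.
Σ 10^(L/10) = 1.436e+09 → L_total = 10·log₁₀(1.436e+09) = 91.57 dB SPL.

91.6 dB SPL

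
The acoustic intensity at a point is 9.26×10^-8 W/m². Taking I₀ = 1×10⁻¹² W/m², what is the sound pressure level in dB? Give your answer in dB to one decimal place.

49.7 dB

I/I₀ = 9.26×10^-8/10⁻¹² = 9.26×10^4, and L = 10·log₁₀(I/I₀).
L = 10·(0.9666 + 4) = 49.67 dB.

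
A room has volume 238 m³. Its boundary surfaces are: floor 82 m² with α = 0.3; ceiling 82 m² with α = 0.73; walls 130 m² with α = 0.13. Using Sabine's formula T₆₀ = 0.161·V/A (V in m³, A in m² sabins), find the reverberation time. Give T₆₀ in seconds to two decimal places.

0.38 s

A = Σ Sᵢαᵢ = 82·0.3 + 82·0.73 + 130·0.13 = 101.36 m².
T₆₀ = 0.161·V/A = 0.161·238/101.36 = 0.378 s.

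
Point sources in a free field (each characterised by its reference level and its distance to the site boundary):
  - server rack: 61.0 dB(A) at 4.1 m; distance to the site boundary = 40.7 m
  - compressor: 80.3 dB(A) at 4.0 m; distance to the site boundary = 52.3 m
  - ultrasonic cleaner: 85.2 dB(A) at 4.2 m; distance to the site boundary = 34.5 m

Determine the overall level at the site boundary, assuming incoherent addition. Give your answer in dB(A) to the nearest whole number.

67 dB(A)

First find each source's level at the receiver (point-source: −20·log₁₀(r/r_ref)), then combine on an intensity basis.
server rack: 61.0 − 20·log₁₀(40.7/4.1) = 61.0 − 19.94 = 41.06 dB(A).
compressor: 80.3 − 20·log₁₀(52.3/4.0) = 80.3 − 22.33 = 57.97 dB(A).
ultrasonic cleaner: 85.2 − 20·log₁₀(34.5/4.2) = 85.2 − 18.29 = 66.91 dB(A).
Σ 10^(L/10) = 5.547e+06 → L_total = 10·log₁₀(5.547e+06) = 67.44 dB(A).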